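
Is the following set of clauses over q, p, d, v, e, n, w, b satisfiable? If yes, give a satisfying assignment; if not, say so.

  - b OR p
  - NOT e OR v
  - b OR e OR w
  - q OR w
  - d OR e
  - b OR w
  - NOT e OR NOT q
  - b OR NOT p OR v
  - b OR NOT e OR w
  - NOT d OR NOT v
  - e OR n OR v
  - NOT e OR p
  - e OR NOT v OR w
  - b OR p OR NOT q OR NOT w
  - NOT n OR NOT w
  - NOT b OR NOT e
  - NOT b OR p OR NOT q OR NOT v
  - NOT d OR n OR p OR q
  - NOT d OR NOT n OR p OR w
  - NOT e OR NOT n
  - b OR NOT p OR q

q: True; p: True; d: True; v: False; e: False; n: True; w: False; b: True

Set q = True.
  then (NOT e OR NOT q) forces e = False.
  then (d OR e) forces d = True.
  then (NOT d OR NOT v) forces v = False.
  then (e OR n OR v) forces n = True.
  then (NOT n OR NOT w) forces w = False.
  then (NOT d OR NOT n OR p OR w) forces p = True.
  then (b OR e OR w) forces b = True.
All clauses satisfied.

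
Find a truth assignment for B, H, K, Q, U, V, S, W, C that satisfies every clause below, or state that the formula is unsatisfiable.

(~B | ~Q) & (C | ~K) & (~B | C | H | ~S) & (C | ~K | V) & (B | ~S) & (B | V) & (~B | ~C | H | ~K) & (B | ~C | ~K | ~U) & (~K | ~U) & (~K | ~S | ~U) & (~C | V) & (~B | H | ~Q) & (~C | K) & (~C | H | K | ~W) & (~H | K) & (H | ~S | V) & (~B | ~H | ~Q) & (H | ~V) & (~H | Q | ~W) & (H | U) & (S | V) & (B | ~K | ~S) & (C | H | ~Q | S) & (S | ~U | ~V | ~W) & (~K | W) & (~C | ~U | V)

Set B = False.
  then (B | ~S) forces S = False.
  then (B | V) forces V = True.
  then (H | ~V) forces H = True.
  then (~H | K) forces K = True.
  then (~K | W) forces W = True.
  then (C | ~K) forces C = True.
  then (B | ~C | ~K | ~U) forces U = False.
  then (~H | Q | ~W) forces Q = True.
All clauses satisfied.

B = False, H = True, K = True, Q = True, U = False, V = True, S = False, W = True, C = True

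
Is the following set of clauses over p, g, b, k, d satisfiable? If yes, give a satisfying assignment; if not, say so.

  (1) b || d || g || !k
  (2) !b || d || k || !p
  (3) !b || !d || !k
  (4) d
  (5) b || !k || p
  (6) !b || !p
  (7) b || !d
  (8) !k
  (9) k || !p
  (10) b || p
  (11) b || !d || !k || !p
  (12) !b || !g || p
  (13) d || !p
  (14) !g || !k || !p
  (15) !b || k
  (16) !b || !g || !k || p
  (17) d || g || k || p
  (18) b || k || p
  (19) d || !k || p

UNSATISFIABLE

Case k = True:
  Clause (!k) is falsified — contradiction.
Case k = False:
  (d) forces d = True.
  (b || !d) forces b = True.
  Clause (!b || k) is falsified — contradiction.
Both cases fail, so the formula is unsatisfiable.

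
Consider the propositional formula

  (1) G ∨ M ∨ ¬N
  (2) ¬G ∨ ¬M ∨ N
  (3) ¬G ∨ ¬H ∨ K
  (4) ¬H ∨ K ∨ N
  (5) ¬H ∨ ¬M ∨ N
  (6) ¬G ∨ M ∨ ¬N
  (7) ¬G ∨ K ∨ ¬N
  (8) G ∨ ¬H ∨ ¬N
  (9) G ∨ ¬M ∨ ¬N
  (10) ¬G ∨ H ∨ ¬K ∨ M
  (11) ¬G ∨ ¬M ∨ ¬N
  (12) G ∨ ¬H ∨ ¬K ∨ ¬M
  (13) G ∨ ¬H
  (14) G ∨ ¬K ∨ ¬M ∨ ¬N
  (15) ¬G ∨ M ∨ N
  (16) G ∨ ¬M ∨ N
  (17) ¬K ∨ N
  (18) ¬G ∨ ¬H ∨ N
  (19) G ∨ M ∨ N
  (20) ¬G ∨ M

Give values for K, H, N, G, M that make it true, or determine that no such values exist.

Unsatisfiable — no assignment works.

Case M = True:
  If G = True:
    (¬G ∨ ¬M ∨ N) forces N = True.
    clause (¬G ∨ ¬M ∨ ¬N) is falsified.
  If G = False:
    (G ∨ ¬M ∨ ¬N) forces N = False.
    clause (G ∨ ¬M ∨ N) is falsified.
  Every sub-case reaches a contradiction.
Case M = False:
  (¬G ∨ M) forces G = False.
  (G ∨ M ∨ ¬N) forces N = False.
  Clause (G ∨ M ∨ N) is falsified — contradiction.
Both cases fail, so the formula is unsatisfiable.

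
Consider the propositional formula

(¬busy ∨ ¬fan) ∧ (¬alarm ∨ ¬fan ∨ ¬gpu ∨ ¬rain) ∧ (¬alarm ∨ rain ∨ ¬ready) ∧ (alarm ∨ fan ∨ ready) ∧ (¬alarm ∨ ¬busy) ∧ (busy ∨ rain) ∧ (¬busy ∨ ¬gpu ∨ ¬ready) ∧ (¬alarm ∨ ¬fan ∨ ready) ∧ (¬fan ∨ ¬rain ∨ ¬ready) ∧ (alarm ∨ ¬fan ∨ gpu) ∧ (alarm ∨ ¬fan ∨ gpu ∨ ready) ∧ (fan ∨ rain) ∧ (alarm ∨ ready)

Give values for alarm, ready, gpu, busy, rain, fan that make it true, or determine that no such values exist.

alarm = False, ready = True, gpu = True, busy = False, rain = True, fan = False

Set alarm = False.
  then (alarm ∨ ready) forces ready = True.
Set gpu = True.
  then (¬busy ∨ ¬gpu ∨ ¬ready) forces busy = False.
  then (busy ∨ rain) forces rain = True.
  then (¬fan ∨ ¬rain ∨ ¬ready) forces fan = False.
All clauses satisfied.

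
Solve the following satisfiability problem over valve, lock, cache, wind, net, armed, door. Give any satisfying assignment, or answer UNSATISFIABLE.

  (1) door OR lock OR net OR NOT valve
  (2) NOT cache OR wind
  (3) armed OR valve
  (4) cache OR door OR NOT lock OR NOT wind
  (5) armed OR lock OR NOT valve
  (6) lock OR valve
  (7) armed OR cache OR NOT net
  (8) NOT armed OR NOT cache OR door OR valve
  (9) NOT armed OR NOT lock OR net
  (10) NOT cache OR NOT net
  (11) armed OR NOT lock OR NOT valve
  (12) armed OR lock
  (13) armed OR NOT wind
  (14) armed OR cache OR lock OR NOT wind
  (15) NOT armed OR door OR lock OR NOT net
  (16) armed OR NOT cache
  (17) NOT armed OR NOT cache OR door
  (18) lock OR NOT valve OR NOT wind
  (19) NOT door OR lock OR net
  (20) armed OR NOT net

valve = True, lock = True, cache = False, wind = False, net = True, armed = True, door = False

Set valve = True.
Set lock = True.
  then (armed OR NOT lock OR NOT valve) forces armed = True.
  then (NOT armed OR NOT lock OR net) forces net = True.
  then (NOT cache OR NOT net) forces cache = False.
Set wind = False.
Set door = False.
All clauses satisfied.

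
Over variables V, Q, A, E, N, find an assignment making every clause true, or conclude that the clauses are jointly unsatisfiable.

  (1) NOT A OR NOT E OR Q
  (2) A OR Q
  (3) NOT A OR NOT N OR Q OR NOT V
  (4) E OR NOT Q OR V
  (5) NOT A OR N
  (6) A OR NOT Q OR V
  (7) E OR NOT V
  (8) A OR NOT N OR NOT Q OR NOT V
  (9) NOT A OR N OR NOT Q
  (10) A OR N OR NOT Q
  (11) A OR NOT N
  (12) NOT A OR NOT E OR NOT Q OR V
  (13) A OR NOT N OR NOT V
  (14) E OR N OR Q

Set V = True.
  then (E OR NOT V) forces E = True.
Try Q = False:
  (NOT A OR NOT E OR Q) forces A = False.
  clause (A OR Q) is falsified — backtrack.
So Q = True.
Try A = False:
  (A OR NOT N OR NOT Q OR NOT V) forces N = False.
  clause (A OR N OR NOT Q) is falsified — backtrack.
So A = True.
  then (NOT A OR N) forces N = True.
All clauses satisfied.

V: True; Q: True; A: True; E: True; N: True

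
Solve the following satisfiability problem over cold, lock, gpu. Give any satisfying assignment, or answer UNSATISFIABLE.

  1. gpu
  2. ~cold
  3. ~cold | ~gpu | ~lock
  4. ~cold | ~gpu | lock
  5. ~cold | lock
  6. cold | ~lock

Unit clause (gpu) forces gpu = True.
Unit clause (~cold) forces cold = False.
In (cold | ~lock) only ~lock is left, so lock = False.
Check each clause:
  (gpu): gpu holds.
  (~cold): ~cold holds.
  (~cold | ~gpu | ~lock): ~cold holds.
  (~cold | ~gpu | lock): ~cold holds.
  (~cold | lock): ~cold holds.
  (cold | ~lock): ~lock holds.
All clauses satisfied.

cold = False, lock = False, gpu = True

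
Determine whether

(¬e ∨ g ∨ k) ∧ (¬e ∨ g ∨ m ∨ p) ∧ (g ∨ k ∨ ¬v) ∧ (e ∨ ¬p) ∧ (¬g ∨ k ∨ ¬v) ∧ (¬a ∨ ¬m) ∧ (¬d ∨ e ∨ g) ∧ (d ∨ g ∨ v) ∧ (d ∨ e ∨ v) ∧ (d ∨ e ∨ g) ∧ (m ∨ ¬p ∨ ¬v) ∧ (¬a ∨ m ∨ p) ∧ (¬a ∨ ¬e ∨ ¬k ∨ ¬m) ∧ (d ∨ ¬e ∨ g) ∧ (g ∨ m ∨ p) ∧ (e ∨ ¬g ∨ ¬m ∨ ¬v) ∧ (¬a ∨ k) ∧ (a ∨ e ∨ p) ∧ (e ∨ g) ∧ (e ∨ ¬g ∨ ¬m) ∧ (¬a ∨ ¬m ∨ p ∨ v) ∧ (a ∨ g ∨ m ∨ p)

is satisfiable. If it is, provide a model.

g = True, d = False, p = False, m = True, k = True, e = True, v = True, a = False

Set g = True.
Set d = False.
Set p = False.
Set m = True.
  then (¬a ∨ ¬m) forces a = False.
  then (a ∨ e ∨ p) forces e = True.
Set k = True.
Set v = True.
All clauses satisfied.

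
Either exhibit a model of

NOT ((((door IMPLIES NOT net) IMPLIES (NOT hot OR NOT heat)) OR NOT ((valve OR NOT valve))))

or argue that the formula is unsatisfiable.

door=F, heat=T, valve=F, hot=T, net=F

  NOT ((((door IMPLIES NOT net) IMPLIES (NOT hot OR NOT heat)) OR NOT ((valve OR NOT valve)))) = True
    ((door IMPLIES NOT net) IMPLIES (NOT hot OR NOT heat)) OR NOT ((valve OR NOT valve)) = False
      (door IMPLIES NOT net) IMPLIES (NOT hot OR NOT heat) = False
        door IMPLIES NOT net = True
          NOT net = True
        NOT hot OR NOT heat = False
          NOT hot = False
          NOT heat = False
      NOT ((valve OR NOT valve)) = False
        valve OR NOT valve = True
          NOT valve = True
The formula evaluates to True.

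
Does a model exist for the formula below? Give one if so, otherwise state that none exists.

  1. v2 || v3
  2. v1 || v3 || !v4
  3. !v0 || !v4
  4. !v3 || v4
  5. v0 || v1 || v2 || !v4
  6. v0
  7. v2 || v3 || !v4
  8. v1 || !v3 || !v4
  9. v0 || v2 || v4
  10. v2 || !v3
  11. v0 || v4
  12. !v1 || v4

Unit clause (v0) forces v0 = True.
In (!v0 || !v4) only !v4 is left, so v4 = False.
In (!v3 || v4) only !v3 is left, so v3 = False.
In (!v1 || v4) only !v1 is left, so v1 = False.
In (v2 || v3) only v2 is left, so v2 = True.
All clauses satisfied.

v0 = True, v1 = False, v2 = True, v3 = False, v4 = False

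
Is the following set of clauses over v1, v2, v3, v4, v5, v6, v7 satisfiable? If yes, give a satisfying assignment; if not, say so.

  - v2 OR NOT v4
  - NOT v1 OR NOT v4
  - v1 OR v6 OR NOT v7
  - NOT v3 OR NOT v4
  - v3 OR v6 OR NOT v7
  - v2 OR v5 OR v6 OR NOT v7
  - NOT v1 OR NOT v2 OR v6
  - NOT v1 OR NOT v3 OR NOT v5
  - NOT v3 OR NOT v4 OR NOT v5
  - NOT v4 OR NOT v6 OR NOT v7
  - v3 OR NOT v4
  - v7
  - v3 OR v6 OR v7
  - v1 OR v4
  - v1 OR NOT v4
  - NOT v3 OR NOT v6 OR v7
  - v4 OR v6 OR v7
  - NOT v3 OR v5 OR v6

Unit clause (v7) forces v7 = True.
Set v1 = True.
  then (NOT v1 OR NOT v4) forces v4 = False.
Set v2 = False.
Set v3 = False.
  then (v3 OR v6 OR NOT v7) forces v6 = True.
Set v5 = False.
All clauses satisfied.

v1=T, v2=F, v3=F, v4=F, v5=F, v6=T, v7=T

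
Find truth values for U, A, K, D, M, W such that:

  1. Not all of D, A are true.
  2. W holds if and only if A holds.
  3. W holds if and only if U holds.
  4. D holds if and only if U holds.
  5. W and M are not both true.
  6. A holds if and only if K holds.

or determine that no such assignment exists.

U: False; A: False; K: False; D: False; M: False; W: False

  (1) {D, A}: 0/2 true — not all ✓
  (2) W=F, A=F — same ✓
  (3) W=F, U=F — same ✓
  (4) D=F, U=F — same ✓
  (5) W=F, M=F — not both ✓
  (6) A=F, K=F — same ✓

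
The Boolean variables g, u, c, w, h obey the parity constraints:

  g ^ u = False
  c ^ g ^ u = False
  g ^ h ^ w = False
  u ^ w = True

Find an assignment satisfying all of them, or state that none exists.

g = True, u = True, c = False, w = False, h = True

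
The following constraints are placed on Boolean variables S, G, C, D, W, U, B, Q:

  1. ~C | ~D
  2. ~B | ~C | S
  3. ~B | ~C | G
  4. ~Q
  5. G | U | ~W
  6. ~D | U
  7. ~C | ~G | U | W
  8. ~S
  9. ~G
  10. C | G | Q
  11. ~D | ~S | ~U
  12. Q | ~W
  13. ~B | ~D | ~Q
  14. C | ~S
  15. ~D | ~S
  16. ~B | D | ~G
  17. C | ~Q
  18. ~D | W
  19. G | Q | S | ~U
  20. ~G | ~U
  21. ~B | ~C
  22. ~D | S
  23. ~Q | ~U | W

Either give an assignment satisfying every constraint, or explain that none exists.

Unit clause (~Q) forces Q = False.
Unit clause (~S) forces S = False.
Unit clause (~G) forces G = False.
In (C | G | Q) only C is left, so C = True.
In (Q | ~W) only ~W is left, so W = False.
In (~D | W) only ~D is left, so D = False.
In (G | Q | S | ~U) only ~U is left, so U = False.
In (~B | ~C) only ~B is left, so B = False.
All clauses satisfied.

S=F, G=F, C=T, D=F, W=F, U=F, B=F, Q=F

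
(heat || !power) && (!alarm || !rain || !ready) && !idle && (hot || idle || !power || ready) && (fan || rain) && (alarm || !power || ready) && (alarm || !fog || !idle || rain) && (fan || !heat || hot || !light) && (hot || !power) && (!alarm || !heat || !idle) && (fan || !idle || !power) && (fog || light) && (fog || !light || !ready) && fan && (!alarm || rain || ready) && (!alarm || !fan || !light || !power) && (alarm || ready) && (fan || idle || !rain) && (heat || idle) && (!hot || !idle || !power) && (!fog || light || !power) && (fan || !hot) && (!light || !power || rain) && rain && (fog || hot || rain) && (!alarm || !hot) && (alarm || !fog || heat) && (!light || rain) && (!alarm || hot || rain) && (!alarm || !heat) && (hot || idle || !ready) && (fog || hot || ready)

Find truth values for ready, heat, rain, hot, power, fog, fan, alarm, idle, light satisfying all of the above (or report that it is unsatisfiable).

ready=T; heat=T; rain=T; hot=T; power=F; fog=T; fan=T; alarm=F; idle=F; light=T

Unit clause (!idle) forces idle = False.
Unit clause (fan) forces fan = True.
In (heat || idle) only heat is left, so heat = True.
Unit clause (rain) forces rain = True.
In (!alarm || !heat) only !alarm is left, so alarm = False.
In (alarm || ready) only ready is left, so ready = True.
In (hot || idle || !ready) only hot is left, so hot = True.
Set power = False.
Try fog = False:
  (fog || light) forces light = True.
  clause (fog || !light || !ready) is falsified — backtrack.
So fog = True.
Set light = True.
All clauses satisfied.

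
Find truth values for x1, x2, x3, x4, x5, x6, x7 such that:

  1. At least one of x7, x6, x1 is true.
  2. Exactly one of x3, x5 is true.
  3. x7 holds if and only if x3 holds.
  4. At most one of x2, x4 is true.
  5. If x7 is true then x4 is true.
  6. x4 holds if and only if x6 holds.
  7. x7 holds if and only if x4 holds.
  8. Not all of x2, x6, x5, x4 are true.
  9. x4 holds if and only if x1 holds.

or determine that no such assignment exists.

x1: True, x2: False, x3: True, x4: True, x5: False, x6: True, x7: True

  (1) {x7, x6, x1}: 3 true — at least one ✓
  (2) {x3, x5}: 1 true — exactly one ✓
  (3) x7=T, x3=T — same ✓
  (4) {x2, x4}: 1 true — at most one ✓
  (5) x7=T ⇒ x4: T ✓
  (6) x4=T, x6=T — same ✓
  (7) x7=T, x4=T — same ✓
  (8) {x2, x6, x5, x4}: 2/4 true — not all ✓
  (9) x4=T, x1=T — same ✓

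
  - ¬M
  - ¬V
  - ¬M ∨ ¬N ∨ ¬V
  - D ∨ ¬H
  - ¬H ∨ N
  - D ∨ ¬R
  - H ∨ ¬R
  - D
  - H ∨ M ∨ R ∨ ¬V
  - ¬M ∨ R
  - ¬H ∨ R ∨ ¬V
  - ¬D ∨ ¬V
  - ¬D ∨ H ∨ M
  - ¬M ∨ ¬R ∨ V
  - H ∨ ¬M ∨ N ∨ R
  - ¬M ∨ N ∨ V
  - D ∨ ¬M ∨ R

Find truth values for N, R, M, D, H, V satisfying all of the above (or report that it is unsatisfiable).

Unit clause (¬M) forces M = False.
Unit clause (¬V) forces V = False.
Unit clause (D) forces D = True.
In (¬D ∨ H ∨ M) only H is left, so H = True.
In (¬H ∨ N) only N is left, so N = True.
Set R = False.
All clauses satisfied.

N=T, R=F, M=F, D=T, H=T, V=F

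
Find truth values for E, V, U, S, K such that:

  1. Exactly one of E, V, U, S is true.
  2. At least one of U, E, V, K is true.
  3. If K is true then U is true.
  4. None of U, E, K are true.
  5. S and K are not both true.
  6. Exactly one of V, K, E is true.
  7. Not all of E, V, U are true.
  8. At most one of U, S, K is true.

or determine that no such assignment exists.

E = False, V = True, U = False, S = False, K = False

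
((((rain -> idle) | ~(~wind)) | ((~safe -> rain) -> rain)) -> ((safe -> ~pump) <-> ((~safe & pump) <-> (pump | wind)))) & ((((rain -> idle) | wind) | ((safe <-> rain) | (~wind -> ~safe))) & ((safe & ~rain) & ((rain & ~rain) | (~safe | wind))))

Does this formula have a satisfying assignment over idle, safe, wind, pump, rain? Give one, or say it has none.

idle = True; safe = True; wind = True; pump = True; rain = False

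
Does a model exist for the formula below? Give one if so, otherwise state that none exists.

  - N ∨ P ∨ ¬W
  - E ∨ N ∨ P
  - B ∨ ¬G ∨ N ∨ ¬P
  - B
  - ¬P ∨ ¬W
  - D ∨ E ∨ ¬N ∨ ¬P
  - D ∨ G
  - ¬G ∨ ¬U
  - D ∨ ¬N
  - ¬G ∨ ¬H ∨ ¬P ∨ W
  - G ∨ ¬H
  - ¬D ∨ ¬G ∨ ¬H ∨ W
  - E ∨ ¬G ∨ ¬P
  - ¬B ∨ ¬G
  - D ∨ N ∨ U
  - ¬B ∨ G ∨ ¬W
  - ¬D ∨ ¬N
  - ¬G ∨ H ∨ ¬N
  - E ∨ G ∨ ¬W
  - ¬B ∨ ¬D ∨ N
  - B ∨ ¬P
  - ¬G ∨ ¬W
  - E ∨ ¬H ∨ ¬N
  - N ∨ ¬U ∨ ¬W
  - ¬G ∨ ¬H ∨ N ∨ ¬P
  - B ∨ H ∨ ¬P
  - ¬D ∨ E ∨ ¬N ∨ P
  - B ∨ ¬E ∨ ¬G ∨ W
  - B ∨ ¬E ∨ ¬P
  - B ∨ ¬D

Case N = True:
  (B) forces B = True.
  (D ∨ ¬N) forces D = True.
  Clause (¬D ∨ ¬N) is falsified — contradiction.
Case N = False:
  (B) forces B = True.
  (¬B ∨ ¬G) forces G = False.
  (D ∨ G) forces D = True.
  Clause (¬B ∨ ¬D ∨ N) is falsified — contradiction.
Both cases fail, so the formula is unsatisfiable.

Unsatisfiable — no assignment works.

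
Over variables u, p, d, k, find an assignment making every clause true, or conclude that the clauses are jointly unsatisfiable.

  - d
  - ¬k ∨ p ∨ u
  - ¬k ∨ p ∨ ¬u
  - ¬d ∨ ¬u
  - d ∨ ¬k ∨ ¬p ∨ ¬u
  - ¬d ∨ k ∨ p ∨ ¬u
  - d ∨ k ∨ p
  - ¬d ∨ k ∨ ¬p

u: False, p: True, d: True, k: True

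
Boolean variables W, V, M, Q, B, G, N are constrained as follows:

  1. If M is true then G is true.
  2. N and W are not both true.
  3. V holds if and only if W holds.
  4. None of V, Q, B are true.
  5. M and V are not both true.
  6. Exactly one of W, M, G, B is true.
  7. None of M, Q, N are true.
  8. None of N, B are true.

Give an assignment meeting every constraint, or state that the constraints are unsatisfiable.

W = False, V = False, M = False, Q = False, B = False, G = True, N = False

  (1) M=F ⇒ G: vacuous ✓
  (2) N=F, W=F — not both ✓
  (3) V=F, W=F — same ✓
  (4) {V, Q, B}: 0 true — none ✓
  (5) M=F, V=F — not both ✓
  (6) {W, M, G, B}: 1 true — exactly one ✓
  (7) {M, Q, N}: 0 true — none ✓
  (8) {N, B}: 0 true — none ✓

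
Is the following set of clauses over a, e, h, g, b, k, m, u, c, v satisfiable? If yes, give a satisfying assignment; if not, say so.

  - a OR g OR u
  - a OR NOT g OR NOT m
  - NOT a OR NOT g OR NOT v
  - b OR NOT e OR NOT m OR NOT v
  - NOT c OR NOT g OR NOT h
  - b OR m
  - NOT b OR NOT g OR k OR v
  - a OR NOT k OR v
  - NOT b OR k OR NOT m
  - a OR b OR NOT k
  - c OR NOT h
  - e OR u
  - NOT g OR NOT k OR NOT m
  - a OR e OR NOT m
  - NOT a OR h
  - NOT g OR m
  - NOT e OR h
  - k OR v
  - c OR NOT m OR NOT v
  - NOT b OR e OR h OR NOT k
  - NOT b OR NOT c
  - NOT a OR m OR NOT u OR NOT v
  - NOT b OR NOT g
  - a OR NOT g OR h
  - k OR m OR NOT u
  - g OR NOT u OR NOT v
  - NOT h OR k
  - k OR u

a = True, e = True, h = True, g = False, b = False, k = True, m = True, u = True, c = True, v = False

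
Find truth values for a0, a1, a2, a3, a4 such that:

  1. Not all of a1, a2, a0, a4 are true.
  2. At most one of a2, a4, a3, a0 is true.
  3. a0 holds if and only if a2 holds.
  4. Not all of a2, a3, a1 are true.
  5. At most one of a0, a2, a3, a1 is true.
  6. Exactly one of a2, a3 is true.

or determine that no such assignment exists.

a0=F, a1=F, a2=F, a3=T, a4=F

  (1) {a1, a2, a0, a4}: 0/4 true — not all ✓
  (2) {a2, a4, a3, a0}: 1 true — at most one ✓
  (3) a0=F, a2=F — same ✓
  (4) {a2, a3, a1}: 1/3 true — not all ✓
  (5) {a0, a2, a3, a1}: 1 true — at most one ✓
  (6) {a2, a3}: 1 true — exactly one ✓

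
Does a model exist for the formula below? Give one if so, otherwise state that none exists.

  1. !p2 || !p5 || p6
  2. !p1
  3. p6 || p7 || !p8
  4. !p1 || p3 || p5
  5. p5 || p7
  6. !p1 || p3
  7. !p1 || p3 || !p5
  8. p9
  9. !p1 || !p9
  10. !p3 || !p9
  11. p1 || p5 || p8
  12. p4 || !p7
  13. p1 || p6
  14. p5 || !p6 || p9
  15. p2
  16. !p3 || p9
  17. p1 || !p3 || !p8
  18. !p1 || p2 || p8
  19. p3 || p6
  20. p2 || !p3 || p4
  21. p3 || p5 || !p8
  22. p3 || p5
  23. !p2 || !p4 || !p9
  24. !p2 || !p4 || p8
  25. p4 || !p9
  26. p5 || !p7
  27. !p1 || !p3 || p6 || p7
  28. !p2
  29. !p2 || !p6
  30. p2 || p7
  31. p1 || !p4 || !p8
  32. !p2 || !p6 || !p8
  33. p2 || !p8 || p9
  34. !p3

The formula is unsatisfiable.

Case p2 = True:
  Clause (!p2) is falsified — contradiction.
Case p2 = False:
  Clause (p2) is falsified — contradiction.
Both cases fail, so the formula is unsatisfiable.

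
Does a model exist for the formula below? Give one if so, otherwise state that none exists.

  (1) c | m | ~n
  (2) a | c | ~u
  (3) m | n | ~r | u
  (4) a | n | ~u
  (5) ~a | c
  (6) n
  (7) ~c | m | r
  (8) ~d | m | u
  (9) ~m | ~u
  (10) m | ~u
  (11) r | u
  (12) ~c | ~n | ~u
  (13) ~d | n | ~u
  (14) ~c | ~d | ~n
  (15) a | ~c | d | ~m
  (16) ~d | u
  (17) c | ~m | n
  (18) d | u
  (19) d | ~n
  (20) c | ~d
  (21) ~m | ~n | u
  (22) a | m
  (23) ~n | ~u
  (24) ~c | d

The formula is unsatisfiable.

Case n = True:
  (d | ~n) forces d = True.
  (~c | ~d | ~n) forces c = False.
  Clause (c | ~d) is falsified — contradiction.
Case n = False:
  Clause (n) is falsified — contradiction.
Both cases fail, so the formula is unsatisfiable.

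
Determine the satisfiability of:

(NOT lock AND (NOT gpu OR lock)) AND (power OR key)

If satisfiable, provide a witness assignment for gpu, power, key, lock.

gpu = False, power = False, key = True, lock = False

  NOT lock AND (NOT gpu OR lock) = True
    NOT lock = True
    NOT gpu OR lock = True
      NOT gpu = True
  power OR key = True
Both conjuncts True, so the formula holds.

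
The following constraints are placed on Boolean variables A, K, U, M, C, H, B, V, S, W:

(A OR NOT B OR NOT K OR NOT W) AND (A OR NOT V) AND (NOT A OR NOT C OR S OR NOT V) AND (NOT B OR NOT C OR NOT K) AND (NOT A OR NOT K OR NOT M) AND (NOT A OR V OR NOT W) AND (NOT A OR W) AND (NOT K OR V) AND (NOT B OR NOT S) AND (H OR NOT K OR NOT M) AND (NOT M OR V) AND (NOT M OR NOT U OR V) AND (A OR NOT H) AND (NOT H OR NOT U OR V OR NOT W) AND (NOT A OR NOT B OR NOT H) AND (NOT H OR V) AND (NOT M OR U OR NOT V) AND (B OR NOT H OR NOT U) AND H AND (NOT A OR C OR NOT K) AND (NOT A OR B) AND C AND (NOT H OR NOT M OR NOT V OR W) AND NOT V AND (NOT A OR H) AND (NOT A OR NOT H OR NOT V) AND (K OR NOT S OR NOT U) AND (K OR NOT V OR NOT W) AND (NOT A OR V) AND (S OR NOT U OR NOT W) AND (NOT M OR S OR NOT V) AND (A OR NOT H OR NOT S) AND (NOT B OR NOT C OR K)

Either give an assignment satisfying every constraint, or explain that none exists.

Case H = True:
  (A OR NOT H) forces A = True.
  (NOT A OR W) forces W = True.
  (NOT A OR V OR NOT W) forces V = True.
  Clause (NOT V) is falsified — contradiction.
Case H = False:
  Clause (H) is falsified — contradiction.
Both cases fail, so the formula is unsatisfiable.

The formula is unsatisfiable.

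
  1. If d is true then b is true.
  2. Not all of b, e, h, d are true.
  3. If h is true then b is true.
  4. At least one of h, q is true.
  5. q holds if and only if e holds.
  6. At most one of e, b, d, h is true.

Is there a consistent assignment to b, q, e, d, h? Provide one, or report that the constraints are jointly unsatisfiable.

b = False; q = True; e = True; d = False; h = False

  (1) d=F ⇒ b: vacuous ✓
  (2) {b, e, h, d}: 1/4 true — not all ✓
  (3) h=F ⇒ b: vacuous ✓
  (4) {h, q}: 1 true — at least one ✓
  (5) q=T, e=T — same ✓
  (6) {e, b, d, h}: 1 true — at most one ✓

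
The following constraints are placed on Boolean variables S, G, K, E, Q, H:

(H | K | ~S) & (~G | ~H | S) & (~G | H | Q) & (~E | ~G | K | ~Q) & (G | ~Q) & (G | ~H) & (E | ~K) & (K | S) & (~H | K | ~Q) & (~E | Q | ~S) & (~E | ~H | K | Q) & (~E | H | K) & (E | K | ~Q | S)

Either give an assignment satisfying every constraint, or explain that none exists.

Set S = True.
Try G = False:
  (G | ~Q) forces Q = False.
  (G | ~H) forces H = False.
  (H | K | ~S) forces K = True.
  (E | ~K) forces E = True.
  clause (~E | Q | ~S) is falsified — backtrack.
So G = True.
Set K = True.
  then (E | ~K) forces E = True.
  then (~E | Q | ~S) forces Q = True.
Set H = True.
All clauses satisfied.

S: True; G: True; K: True; E: True; Q: True; H: True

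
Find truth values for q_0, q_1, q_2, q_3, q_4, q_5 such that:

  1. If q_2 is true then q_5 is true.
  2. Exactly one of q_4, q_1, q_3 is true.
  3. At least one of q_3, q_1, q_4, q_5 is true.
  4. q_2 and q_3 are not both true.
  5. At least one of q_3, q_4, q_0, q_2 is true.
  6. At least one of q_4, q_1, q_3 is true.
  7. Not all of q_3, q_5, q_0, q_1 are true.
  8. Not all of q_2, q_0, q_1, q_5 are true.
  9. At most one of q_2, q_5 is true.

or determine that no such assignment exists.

q_0 = False; q_1 = False; q_2 = False; q_3 = False; q_4 = True; q_5 = False

  (1) q_2=F ⇒ q_5: vacuous ✓
  (2) {q_4, q_1, q_3}: 1 true — exactly one ✓
  (3) {q_3, q_1, q_4, q_5}: 1 true — at least one ✓
  (4) q_2=F, q_3=F — not both ✓
  (5) {q_3, q_4, q_0, q_2}: 1 true — at least one ✓
  (6) {q_4, q_1, q_3}: 1 true — at least one ✓
  (7) {q_3, q_5, q_0, q_1}: 0/4 true — not all ✓
  (8) {q_2, q_0, q_1, q_5}: 0/4 true — not all ✓
  (9) {q_2, q_5}: 0 true — at most one ✓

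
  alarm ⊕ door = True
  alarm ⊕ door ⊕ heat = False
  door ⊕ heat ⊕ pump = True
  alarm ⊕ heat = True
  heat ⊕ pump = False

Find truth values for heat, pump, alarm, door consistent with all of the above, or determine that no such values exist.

heat: True, pump: True, alarm: False, door: True

alarm ⊕ door = F ⊕ T = True ✓
alarm ⊕ door ⊕ heat = F ⊕ T ⊕ T = False ✓
door ⊕ heat ⊕ pump = T ⊕ T ⊕ T = True ✓
alarm ⊕ heat = F ⊕ T = True ✓
heat ⊕ pump = T ⊕ T = False ✓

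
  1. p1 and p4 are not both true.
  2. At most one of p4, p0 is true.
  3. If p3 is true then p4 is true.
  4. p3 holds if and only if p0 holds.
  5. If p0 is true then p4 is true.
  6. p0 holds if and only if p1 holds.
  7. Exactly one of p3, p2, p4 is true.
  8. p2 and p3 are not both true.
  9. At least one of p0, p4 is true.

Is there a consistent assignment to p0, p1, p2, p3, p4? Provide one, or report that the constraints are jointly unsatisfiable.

p0 = False, p1 = False, p2 = False, p3 = False, p4 = True

  (1) p1=F, p4=T — not both ✓
  (2) {p4, p0}: 1 true — at most one ✓
  (3) p3=F ⇒ p4: vacuous ✓
  (4) p3=F, p0=F — same ✓
  (5) p0=F ⇒ p4: vacuous ✓
  (6) p0=F, p1=F — same ✓
  (7) {p3, p2, p4}: 1 true — exactly one ✓
  (8) p2=F, p3=F — not both ✓
  (9) {p0, p4}: 1 true — at least one ✓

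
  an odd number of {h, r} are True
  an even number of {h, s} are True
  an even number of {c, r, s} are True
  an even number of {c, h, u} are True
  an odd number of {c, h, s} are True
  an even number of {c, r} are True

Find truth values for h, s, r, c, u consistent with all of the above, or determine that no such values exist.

h: False, s: False, r: True, c: True, u: True

{h, r}: 1 true → odd ✓
{h, s}: 0 true → even ✓
{c, r, s}: 2 true → even ✓
{c, h, u}: 2 true → even ✓
{c, h, s}: 1 true → odd ✓
{c, r}: 2 true → even ✓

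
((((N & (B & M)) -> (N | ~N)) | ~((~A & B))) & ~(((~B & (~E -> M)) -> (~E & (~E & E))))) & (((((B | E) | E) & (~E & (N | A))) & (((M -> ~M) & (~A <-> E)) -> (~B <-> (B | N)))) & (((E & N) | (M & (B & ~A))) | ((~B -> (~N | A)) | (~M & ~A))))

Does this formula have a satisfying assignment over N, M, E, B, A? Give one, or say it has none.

The formula is unsatisfiable.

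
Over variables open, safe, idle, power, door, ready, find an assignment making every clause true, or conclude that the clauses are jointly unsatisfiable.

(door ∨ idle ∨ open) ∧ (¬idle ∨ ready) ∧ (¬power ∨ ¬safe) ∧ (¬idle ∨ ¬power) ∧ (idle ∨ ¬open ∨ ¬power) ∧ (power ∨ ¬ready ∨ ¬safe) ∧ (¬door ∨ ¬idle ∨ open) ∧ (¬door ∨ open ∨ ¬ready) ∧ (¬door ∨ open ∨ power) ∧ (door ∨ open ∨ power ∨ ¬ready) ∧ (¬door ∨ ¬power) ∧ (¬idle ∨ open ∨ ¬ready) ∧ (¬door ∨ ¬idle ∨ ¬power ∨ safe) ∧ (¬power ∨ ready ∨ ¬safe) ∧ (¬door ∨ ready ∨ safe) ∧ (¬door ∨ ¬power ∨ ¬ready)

Set open = True.
Set safe = False.
Set idle = True.
  then (¬idle ∨ ready) forces ready = True.
  then (¬idle ∨ ¬power) forces power = False.
Set door = False.
All clauses satisfied.

open = True, safe = False, idle = True, power = False, door = False, ready = True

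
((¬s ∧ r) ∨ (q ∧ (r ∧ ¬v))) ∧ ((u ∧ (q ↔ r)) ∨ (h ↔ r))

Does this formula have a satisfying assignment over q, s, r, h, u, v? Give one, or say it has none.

q = False, s = False, r = True, h = True, u = True, v = False

  (¬s ∧ r) ∨ (q ∧ (r ∧ ¬v)) = True
    ¬s ∧ r = True
      ¬s = True
    q ∧ (r ∧ ¬v) = False
      r ∧ ¬v = True
        ¬v = True
  (u ∧ (q ↔ r)) ∨ (h ↔ r) = True
    u ∧ (q ↔ r) = False
      q ↔ r = False
    h ↔ r = True
Both conjuncts True, so the formula holds.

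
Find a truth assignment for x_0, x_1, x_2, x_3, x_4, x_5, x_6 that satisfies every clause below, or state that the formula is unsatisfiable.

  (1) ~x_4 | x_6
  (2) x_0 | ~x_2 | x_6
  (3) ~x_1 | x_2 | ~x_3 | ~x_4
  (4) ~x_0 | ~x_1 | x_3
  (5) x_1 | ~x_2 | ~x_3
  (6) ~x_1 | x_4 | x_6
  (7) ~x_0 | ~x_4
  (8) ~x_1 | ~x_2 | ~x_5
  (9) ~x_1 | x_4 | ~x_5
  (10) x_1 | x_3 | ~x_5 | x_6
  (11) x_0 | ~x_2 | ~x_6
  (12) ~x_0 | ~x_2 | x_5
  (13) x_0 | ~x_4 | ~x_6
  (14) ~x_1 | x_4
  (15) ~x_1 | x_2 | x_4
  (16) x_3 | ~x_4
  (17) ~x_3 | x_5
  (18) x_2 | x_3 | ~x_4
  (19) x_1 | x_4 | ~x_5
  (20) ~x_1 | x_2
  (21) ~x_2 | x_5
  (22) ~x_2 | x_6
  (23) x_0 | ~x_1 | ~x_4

Set x_0 = True.
  then (~x_0 | ~x_4) forces x_4 = False.
  then (~x_1 | x_4) forces x_1 = False.
  then (x_1 | x_4 | ~x_5) forces x_5 = False.
  then (~x_2 | x_5) forces x_2 = False.
  then (~x_3 | x_5) forces x_3 = False.
Set x_6 = False.
All clauses satisfied.

x_0: True; x_1: False; x_2: False; x_3: False; x_4: False; x_5: False; x_6: False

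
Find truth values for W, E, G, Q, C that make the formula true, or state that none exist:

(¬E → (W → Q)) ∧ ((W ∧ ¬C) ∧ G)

W = True, E = True, G = True, Q = True, C = False

  ¬E → (W → Q) = True
    ¬E = False
    W → Q = True
  (W ∧ ¬C) ∧ G = True
    W ∧ ¬C = True
      ¬C = True
Both conjuncts True, so the formula holds.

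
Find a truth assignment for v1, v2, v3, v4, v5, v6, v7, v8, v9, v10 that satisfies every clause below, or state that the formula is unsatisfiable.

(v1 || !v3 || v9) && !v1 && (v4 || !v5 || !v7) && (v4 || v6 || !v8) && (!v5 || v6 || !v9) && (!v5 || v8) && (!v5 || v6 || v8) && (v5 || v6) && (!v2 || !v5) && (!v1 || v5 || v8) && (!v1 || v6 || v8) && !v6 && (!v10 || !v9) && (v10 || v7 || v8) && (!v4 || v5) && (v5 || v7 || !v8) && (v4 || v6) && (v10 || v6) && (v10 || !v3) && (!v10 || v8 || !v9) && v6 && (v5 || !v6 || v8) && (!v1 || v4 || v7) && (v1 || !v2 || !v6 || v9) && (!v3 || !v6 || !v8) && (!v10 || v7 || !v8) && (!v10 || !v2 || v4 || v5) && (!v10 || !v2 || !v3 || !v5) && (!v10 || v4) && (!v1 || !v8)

The formula is unsatisfiable.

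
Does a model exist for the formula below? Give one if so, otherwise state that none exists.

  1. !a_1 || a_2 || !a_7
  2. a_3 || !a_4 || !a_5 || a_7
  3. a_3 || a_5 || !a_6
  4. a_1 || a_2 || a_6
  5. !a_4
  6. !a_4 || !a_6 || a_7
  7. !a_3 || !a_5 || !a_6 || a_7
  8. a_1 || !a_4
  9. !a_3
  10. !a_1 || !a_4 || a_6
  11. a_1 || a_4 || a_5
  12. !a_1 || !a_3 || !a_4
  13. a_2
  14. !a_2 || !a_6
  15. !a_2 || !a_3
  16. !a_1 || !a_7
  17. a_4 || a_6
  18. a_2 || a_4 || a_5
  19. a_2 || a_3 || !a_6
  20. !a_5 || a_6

Case a_2 = True:
  (!a_4) forces a_4 = False.
  (!a_3) forces a_3 = False.
  (!a_2 || !a_6) forces a_6 = False.
  Clause (a_4 || a_6) is falsified — contradiction.
Case a_2 = False:
  Clause (a_2) is falsified — contradiction.
Both cases fail, so the formula is unsatisfiable.

UNSATISFIABLE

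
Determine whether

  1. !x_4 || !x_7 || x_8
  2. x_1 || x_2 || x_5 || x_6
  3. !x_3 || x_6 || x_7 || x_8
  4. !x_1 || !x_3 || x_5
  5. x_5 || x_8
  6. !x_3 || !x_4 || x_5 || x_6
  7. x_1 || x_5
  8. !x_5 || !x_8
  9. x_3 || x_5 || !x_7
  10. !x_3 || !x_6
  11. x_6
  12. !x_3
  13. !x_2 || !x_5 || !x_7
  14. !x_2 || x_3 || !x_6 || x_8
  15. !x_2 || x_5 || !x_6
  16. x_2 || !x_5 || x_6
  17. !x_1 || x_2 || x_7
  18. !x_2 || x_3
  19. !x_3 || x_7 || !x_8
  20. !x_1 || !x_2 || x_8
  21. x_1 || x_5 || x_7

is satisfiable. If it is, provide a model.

x_1: False, x_2: False, x_3: False, x_4: False, x_5: True, x_6: True, x_7: False, x_8: False

Unit clause (x_6) forces x_6 = True.
Unit clause (!x_3) forces x_3 = False.
In (!x_2 || x_3) only !x_2 is left, so x_2 = False.
Set x_1 = False.
  then (x_1 || x_5) forces x_5 = True.
  then (!x_5 || !x_8) forces x_8 = False.
Set x_4 = False.
Set x_7 = False.
All clauses satisfied.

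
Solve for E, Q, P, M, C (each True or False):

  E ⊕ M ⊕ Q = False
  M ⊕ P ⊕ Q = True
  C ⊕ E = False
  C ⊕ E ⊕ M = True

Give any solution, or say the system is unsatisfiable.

E: False, Q: True, P: True, M: True, C: False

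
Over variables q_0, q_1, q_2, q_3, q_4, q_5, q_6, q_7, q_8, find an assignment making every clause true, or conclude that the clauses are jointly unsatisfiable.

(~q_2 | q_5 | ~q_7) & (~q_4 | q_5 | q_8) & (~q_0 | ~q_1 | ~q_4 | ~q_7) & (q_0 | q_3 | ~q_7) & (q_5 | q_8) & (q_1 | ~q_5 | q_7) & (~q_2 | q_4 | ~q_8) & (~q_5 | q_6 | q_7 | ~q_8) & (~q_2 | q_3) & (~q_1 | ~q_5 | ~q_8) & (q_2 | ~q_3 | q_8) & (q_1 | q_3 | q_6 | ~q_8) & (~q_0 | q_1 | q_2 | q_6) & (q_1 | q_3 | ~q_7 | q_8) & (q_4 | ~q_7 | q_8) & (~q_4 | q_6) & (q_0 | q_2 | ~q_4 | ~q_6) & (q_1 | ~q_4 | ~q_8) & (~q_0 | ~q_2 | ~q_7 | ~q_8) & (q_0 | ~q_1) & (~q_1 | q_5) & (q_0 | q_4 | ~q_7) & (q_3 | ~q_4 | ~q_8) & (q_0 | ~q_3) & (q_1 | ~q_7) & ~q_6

q_0=T, q_1=T, q_2=F, q_3=F, q_4=F, q_5=T, q_6=F, q_7=F, q_8=F

Unit clause (~q_6) forces q_6 = False.
In (~q_4 | q_6) only ~q_4 is left, so q_4 = False.
Set q_0 = True.
Try q_1 = False:
  (~q_0 | q_1 | q_2 | q_6) forces q_2 = True.
  (~q_2 | q_4 | ~q_8) forces q_8 = False.
  (q_5 | q_8) forces q_5 = True.
  (q_1 | ~q_5 | q_7) forces q_7 = True.
  clause (q_4 | ~q_7 | q_8) is falsified — backtrack.
So q_1 = True.
  then (~q_1 | q_5) forces q_5 = True.
  then (~q_1 | ~q_5 | ~q_8) forces q_8 = False.
  then (q_4 | ~q_7 | q_8) forces q_7 = False.
Set q_2 = False.
  then (q_2 | ~q_3 | q_8) forces q_3 = False.
All clauses satisfied.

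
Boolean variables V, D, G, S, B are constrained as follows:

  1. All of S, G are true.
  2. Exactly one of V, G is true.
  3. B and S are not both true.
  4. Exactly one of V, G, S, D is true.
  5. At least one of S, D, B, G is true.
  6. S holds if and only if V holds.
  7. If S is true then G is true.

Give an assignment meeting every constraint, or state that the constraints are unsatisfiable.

Case G = True:
  (1) forces S = True.
  Constraint (4) is violated (G=T, S=T) — contradiction.
Case G = False:
  Constraint (1) is violated (G=F) — contradiction.
Both cases fail — unsatisfiable.

UNSATISFIABLE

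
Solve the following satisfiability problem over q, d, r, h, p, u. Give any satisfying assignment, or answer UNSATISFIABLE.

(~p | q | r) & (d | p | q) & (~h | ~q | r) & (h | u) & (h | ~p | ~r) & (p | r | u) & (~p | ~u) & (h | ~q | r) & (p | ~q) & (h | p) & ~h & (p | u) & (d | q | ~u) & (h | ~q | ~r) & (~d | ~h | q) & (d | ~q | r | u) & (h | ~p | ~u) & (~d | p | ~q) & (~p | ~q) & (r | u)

Case h = True:
  Clause (~h) is falsified — contradiction.
Case h = False:
  (h | u) forces u = True.
  (~p | ~u) forces p = False.
  Clause (h | p) is falsified — contradiction.
Both cases fail, so the formula is unsatisfiable.

Unsatisfiable — no assignment works.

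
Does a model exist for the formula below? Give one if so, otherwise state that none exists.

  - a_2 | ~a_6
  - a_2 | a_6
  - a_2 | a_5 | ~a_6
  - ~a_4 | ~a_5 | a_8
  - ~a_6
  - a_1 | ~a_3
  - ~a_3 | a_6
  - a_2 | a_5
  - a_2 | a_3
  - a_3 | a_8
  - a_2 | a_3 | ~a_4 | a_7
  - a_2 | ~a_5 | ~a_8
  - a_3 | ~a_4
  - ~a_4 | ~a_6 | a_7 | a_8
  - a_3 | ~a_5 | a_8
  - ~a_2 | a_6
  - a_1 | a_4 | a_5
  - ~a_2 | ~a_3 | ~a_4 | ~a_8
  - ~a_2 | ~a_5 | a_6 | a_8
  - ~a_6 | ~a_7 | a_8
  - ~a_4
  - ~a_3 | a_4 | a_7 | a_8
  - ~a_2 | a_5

Case a_6 = True:
  Clause (~a_6) is falsified — contradiction.
Case a_6 = False:
  (a_2 | a_6) forces a_2 = True.
  Clause (~a_2 | a_6) is falsified — contradiction.
Both cases fail, so the formula is unsatisfiable.

Unsatisfiable — no assignment works.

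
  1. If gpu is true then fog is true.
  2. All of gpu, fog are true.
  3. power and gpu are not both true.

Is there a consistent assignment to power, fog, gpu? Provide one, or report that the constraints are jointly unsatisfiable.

power = False; fog = True; gpu = True

  (1) gpu=T ⇒ fog: T ✓
  (2) {gpu, fog}: all 2 true ✓
  (3) power=F, gpu=T — not both ✓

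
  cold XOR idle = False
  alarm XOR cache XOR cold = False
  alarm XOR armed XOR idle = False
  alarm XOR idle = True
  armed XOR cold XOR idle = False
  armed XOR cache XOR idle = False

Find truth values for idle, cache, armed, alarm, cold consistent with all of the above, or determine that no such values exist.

UNSATISFIABLE

Adding constraints 1, 3, 4, 5 mod 2: every variable appears an even number of times on the left, so the left side is 0.
But the right sides sum to 1 (mod 2). 0 ≠ 1 — the system is inconsistent.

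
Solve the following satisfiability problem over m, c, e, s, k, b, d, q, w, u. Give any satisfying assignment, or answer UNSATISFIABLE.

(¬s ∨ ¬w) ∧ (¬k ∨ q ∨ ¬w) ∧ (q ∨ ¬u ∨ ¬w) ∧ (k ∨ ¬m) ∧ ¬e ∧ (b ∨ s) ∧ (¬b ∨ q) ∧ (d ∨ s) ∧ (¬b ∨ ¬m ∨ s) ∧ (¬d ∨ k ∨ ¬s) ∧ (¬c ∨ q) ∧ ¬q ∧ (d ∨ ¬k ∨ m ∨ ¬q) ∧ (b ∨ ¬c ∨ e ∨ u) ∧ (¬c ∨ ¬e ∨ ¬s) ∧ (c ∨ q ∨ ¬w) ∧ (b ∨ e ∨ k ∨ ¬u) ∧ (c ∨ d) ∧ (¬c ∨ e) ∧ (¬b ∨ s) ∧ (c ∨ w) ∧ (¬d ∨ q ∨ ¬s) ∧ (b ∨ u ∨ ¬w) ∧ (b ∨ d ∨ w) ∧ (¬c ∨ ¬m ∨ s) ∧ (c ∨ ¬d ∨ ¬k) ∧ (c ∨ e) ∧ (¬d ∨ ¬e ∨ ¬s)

Case c = True:
  (¬e) forces e = False.
  Clause (¬c ∨ e) is falsified — contradiction.
Case c = False:
  (¬e) forces e = False.
  Clause (c ∨ e) is falsified — contradiction.
Both cases fail, so the formula is unsatisfiable.

Unsatisfiable — no assignment works.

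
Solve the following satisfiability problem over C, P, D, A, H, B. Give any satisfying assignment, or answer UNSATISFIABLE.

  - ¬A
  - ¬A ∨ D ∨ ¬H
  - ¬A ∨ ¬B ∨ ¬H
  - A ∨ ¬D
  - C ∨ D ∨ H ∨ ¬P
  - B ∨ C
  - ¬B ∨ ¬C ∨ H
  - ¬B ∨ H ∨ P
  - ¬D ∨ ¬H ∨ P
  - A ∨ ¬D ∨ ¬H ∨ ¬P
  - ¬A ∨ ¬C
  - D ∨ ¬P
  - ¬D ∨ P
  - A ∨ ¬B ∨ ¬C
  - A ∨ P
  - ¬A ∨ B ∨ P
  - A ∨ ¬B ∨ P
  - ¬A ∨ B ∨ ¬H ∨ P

Unsatisfiable — no assignment works.

Case A = True:
  Clause (¬A) is falsified — contradiction.
Case A = False:
  (A ∨ ¬D) forces D = False.
  (D ∨ ¬P) forces P = False.
  Clause (A ∨ P) is falsified — contradiction.
Both cases fail, so the formula is unsatisfiable.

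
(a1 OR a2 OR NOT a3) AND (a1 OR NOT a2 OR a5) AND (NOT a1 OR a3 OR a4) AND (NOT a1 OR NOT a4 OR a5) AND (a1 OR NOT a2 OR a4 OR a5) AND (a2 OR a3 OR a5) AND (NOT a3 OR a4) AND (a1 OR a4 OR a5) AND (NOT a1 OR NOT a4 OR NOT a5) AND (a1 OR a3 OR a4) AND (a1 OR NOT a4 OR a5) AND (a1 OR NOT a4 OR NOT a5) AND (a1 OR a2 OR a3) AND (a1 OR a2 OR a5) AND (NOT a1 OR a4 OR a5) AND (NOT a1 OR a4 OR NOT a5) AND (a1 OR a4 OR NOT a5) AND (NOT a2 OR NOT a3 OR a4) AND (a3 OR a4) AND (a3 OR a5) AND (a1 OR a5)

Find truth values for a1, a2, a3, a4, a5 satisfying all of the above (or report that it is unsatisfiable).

UNSATISFIABLE

Case a4 = True:
  If a1 = True:
    (NOT a1 OR NOT a4 OR a5) forces a5 = True.
    clause (NOT a1 OR NOT a4 OR NOT a5) is falsified.
  If a1 = False:
    (a1 OR NOT a4 OR a5) forces a5 = True.
    clause (a1 OR NOT a4 OR NOT a5) is falsified.
  Every sub-case reaches a contradiction.
Case a4 = False:
  (NOT a3 OR a4) forces a3 = False.
  Clause (a3 OR a4) is falsified — contradiction.
Both cases fail, so the formula is unsatisfiable.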